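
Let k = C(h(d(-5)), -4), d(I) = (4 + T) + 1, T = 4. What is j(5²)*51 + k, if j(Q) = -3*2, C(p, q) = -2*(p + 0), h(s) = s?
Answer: -324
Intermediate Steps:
d(I) = 9 (d(I) = (4 + 4) + 1 = 8 + 1 = 9)
C(p, q) = -2*p
j(Q) = -6
k = -18 (k = -2*9 = -18)
j(5²)*51 + k = -6*51 - 18 = -306 - 18 = -324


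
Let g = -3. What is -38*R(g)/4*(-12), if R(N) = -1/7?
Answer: -114/7 ≈ -16.286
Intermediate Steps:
R(N) = -⅐ (R(N) = -1*⅐ = -⅐)
-38*R(g)/4*(-12) = -(-38)/(7*4)*(-12) = -38*(-1/28)*(-12) = (19/14)*(-12) = -114/7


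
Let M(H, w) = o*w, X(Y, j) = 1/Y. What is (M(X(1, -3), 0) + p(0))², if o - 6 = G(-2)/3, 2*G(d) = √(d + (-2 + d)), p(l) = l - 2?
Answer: 4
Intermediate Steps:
p(l) = -2 + l
G(d) = √(-2 + 2*d)/2 (G(d) = √(d + (-2 + d))/2 = √(-2 + 2*d)/2)
o = 6 + I*√6/6 (o = 6 + (√(-2 + 2*(-2))/2)/3 = 6 + (√(-2 - 4)/2)*(⅓) = 6 + (√(-6)/2)*(⅓) = 6 + ((I*√6)/2)*(⅓) = 6 + (I*√6/2)*(⅓) = 6 + I*√6/6 ≈ 6.0 + 0.40825*I)
M(H, w) = w*(6 + I*√6/6) (M(H, w) = (6 + I*√6/6)*w = w*(6 + I*√6/6))
(M(X(1, -3), 0) + p(0))² = ((⅙)*0*(36 + I*√6) + (-2 + 0))² = (0 - 2)² = (-2)² = 4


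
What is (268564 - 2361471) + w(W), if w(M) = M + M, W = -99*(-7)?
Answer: -2091521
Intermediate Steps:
W = 693
w(M) = 2*M
(268564 - 2361471) + w(W) = (268564 - 2361471) + 2*693 = -2092907 + 1386 = -2091521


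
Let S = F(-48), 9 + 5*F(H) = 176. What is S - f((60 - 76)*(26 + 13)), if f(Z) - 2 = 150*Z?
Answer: 468157/5 ≈ 93631.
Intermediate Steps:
F(H) = 167/5 (F(H) = -9/5 + (⅕)*176 = -9/5 + 176/5 = 167/5)
f(Z) = 2 + 150*Z
S = 167/5 ≈ 33.400
S - f((60 - 76)*(26 + 13)) = 167/5 - (2 + 150*((60 - 76)*(26 + 13))) = 167/5 - (2 + 150*(-16*39)) = 167/5 - (2 + 150*(-624)) = 167/5 - (2 - 93600) = 167/5 - 1*(-93598) = 167/5 + 93598 = 468157/5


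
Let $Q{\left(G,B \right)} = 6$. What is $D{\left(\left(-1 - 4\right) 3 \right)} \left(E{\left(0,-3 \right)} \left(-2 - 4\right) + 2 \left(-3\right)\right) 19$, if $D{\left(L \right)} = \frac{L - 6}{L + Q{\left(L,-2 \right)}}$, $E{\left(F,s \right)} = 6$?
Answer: $-1862$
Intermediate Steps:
$D{\left(L \right)} = \frac{-6 + L}{6 + L}$ ($D{\left(L \right)} = \frac{L - 6}{L + 6} = \frac{-6 + L}{6 + L}$)
$D{\left(\left(-1 - 4\right) 3 \right)} \left(E{\left(0,-3 \right)} \left(-2 - 4\right) + 2 \left(-3\right)\right) 19 = \frac{-6 + \left(-1 - 4\right) 3}{6 + \left(-1 - 4\right) 3} \left(6 \left(-2 - 4\right) + 2 \left(-3\right)\right) 19 = \frac{-6 - 15}{6 - 15} \left(6 \left(-2 - 4\right) - 6\right) 19 = \frac{-6 - 15}{6 - 15} \left(6 \left(-6\right) - 6\right) 19 = \frac{1}{-9} \left(-21\right) \left(-36 - 6\right) 19 = \left(- \frac{1}{9}\right) \left(-21\right) \left(-42\right) 19 = \frac{7}{3} \left(-42\right) 19 = \left(-98\right) 19 = -1862$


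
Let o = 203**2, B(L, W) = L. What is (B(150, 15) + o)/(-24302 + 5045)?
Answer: -41359/19257 ≈ -2.1477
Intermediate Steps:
o = 41209
(B(150, 15) + o)/(-24302 + 5045) = (150 + 41209)/(-24302 + 5045) = 41359/(-19257) = 41359*(-1/19257) = -41359/19257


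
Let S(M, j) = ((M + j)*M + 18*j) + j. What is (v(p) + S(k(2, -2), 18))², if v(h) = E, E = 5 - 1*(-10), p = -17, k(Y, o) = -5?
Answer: 85264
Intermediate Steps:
S(M, j) = 19*j + M*(M + j) (S(M, j) = (M*(M + j) + 18*j) + j = (18*j + M*(M + j)) + j = 19*j + M*(M + j))
E = 15 (E = 5 + 10 = 15)
v(h) = 15
(v(p) + S(k(2, -2), 18))² = (15 + ((-5)² + 19*18 - 5*18))² = (15 + (25 + 342 - 90))² = (15 + 277)² = 292² = 85264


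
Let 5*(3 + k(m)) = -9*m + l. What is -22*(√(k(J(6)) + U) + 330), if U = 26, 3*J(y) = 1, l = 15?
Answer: -7260 - 22*√635/5 ≈ -7370.9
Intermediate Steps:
J(y) = ⅓ (J(y) = (⅓)*1 = ⅓)
k(m) = -9*m/5 (k(m) = -3 + (-9*m + 15)/5 = -3 + (15 - 9*m)/5 = -3 + (3 - 9*m/5) = -9*m/5)
-22*(√(k(J(6)) + U) + 330) = -22*(√(-9/5*⅓ + 26) + 330) = -22*(√(-⅗ + 26) + 330) = -22*(√(127/5) + 330) = -22*(√635/5 + 330) = -22*(330 + √635/5) = -7260 - 22*√635/5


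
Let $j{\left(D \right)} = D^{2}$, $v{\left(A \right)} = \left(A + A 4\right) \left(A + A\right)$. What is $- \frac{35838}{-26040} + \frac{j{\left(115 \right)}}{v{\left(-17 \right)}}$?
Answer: $\frac{7465847}{1254260} \approx 5.9524$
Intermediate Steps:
$v{\left(A \right)} = 10 A^{2}$ ($v{\left(A \right)} = \left(A + 4 A\right) 2 A = 5 A 2 A = 10 A^{2}$)
$- \frac{35838}{-26040} + \frac{j{\left(115 \right)}}{v{\left(-17 \right)}} = - \frac{35838}{-26040} + \frac{115^{2}}{10 \left(-17\right)^{2}} = \left(-35838\right) \left(- \frac{1}{26040}\right) + \frac{13225}{10 \cdot 289} = \frac{5973}{4340} + \frac{13225}{2890} = \frac{5973}{4340} + 13225 \cdot \frac{1}{2890} = \frac{5973}{4340} + \frac{2645}{578} = \frac{7465847}{1254260}$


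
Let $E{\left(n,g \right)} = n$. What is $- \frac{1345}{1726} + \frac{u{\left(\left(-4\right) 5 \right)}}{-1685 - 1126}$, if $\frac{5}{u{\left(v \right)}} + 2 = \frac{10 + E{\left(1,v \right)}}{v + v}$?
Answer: $- \frac{343707145}{441512526} \approx -0.77848$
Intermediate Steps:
$u{\left(v \right)} = \frac{5}{-2 + \frac{11}{2 v}}$ ($u{\left(v \right)} = \frac{5}{-2 + \frac{10 + 1}{v + v}} = \frac{5}{-2 + \frac{11}{2 v}}$)
$- \frac{1345}{1726} + \frac{u{\left(\left(-4\right) 5 \right)}}{-1685 - 1126} = - \frac{1345}{1726} + \frac{10 \left(\left(-4\right) 5\right) \frac{1}{11 - 4 \left(\left(-4\right) 5\right)}}{-1685 - 1126} = \left(-1345\right) \frac{1}{1726} + \frac{10 \left(-20\right) \frac{1}{11 - -80}}{-1685 - 1126} = - \frac{1345}{1726} + \frac{10 \left(-20\right) \frac{1}{11 + 80}}{-2811} = - \frac{1345}{1726} + 10 \left(-20\right) \frac{1}{91} \left(- \frac{1}{2811}\right) = - \frac{1345}{1726} - - \frac{200}{255801} = - \frac{1345}{1726} + \frac{200}{255801} = - \frac{343707145}{441512526}$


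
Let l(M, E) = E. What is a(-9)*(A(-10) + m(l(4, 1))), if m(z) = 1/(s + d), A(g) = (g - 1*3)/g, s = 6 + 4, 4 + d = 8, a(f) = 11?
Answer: 528/35 ≈ 15.086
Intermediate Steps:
d = 4 (d = -4 + 8 = 4)
s = 10
A(g) = (-3 + g)/g (A(g) = (g - 3)/g = (-3 + g)/g)
m(z) = 1/14 (m(z) = 1/(10 + 4) = 1/14)
a(-9)*(A(-10) + m(l(4, 1))) = 11*((-3 - 10)/(-10) + 1/14) = 11*(-⅒*(-13) + 1/14) = 11*(13/10 + 1/14) = 11*(48/35) = 528/35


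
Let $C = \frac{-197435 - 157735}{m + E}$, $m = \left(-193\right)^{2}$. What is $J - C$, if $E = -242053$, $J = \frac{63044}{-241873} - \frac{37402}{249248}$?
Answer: $- \frac{1103453317783063}{514453665894384} \approx -2.1449$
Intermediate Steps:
$m = 37249$
$J = - \frac{12380062429}{30143180752}$ ($J = 63044 \left(- \frac{1}{241873}\right) - \frac{18701}{124624} = - \frac{63044}{241873} - \frac{18701}{124624} = - \frac{12380062429}{30143180752} \approx -0.41071$)
$C = \frac{59195}{34134}$ ($C = \frac{-197435 - 157735}{37249 - 242053} = - \frac{355170}{-204804} = \left(-355170\right) \left(- \frac{1}{204804}\right) = \frac{59195}{34134} \approx 1.7342$)
$J - C = - \frac{12380062429}{30143180752} - \frac{59195}{34134} = - \frac{1103453317783063}{514453665894384}$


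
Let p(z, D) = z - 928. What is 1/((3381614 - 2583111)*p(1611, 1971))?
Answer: 1/545377549 ≈ 1.8336e-9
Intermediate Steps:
p(z, D) = -928 + z
1/((3381614 - 2583111)*p(1611, 1971)) = 1/((3381614 - 2583111)*(-928 + 1611)) = 1/(798503*683) = (1/798503)*(1/683) = 1/545377549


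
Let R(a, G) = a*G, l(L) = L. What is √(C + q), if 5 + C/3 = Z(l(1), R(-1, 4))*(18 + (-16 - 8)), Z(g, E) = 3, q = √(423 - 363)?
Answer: √(-69 + 2*√15) ≈ 7.8265*I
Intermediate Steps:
q = 2*√15 (q = √60 = 2*√15 ≈ 7.7460)
R(a, G) = G*a
C = -69 (C = -15 + 3*(3*(18 + (-16 - 8))) = -15 + 3*(3*(18 - 24)) = -15 + 3*(3*(-6)) = -15 + 3*(-18) = -15 - 54 = -69)
√(C + q) = √(-69 + 2*√15)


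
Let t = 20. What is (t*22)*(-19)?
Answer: -8360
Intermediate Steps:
(t*22)*(-19) = (20*22)*(-19) = 440*(-19) = -8360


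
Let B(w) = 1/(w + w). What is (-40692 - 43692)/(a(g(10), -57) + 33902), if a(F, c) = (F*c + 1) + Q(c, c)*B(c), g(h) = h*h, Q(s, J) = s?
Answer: -168768/56407 ≈ -2.9920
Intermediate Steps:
B(w) = 1/(2*w)
g(h) = h²
a(F, c) = 3/2 + F*c (a(F, c) = (F*c + 1) + c*(1/(2*c)) = (1 + F*c) + ½ = 3/2 + F*c)
(-40692 - 43692)/(a(g(10), -57) + 33902) = (-40692 - 43692)/((3/2 + 10²*(-57)) + 33902) = -84384/((3/2 + 100*(-57)) + 33902) = -84384/((3/2 - 5700) + 33902) = -84384/(-11397/2 + 33902) = -84384/56407/2 = -84384*2/56407 = -168768/56407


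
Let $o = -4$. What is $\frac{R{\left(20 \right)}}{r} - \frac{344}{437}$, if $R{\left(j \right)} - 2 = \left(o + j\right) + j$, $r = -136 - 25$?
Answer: $- \frac{3130}{3059} \approx -1.0232$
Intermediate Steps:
$r = -161$ ($r = -136 - 25 = -161$)
$R{\left(j \right)} = -2 + 2 j$ ($R{\left(j \right)} = 2 + \left(\left(-4 + j\right) + j\right) = 2 + \left(-4 + 2 j\right) = -2 + 2 j$)
$\frac{R{\left(20 \right)}}{r} - \frac{344}{437} = \frac{-2 + 2 \cdot 20}{-161} - \frac{344}{437} = \left(-2 + 40\right) \left(- \frac{1}{161}\right) - \frac{344}{437} = 38 \left(- \frac{1}{161}\right) - \frac{344}{437} = - \frac{38}{161} - \frac{344}{437} = - \frac{3130}{3059}$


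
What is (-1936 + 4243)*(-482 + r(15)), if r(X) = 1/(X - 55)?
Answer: -44481267/40 ≈ -1.1120e+6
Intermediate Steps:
r(X) = 1/(-55 + X)
(-1936 + 4243)*(-482 + r(15)) = (-1936 + 4243)*(-482 + 1/(-55 + 15)) = 2307*(-482 + 1/(-40)) = 2307*(-482 - 1/40) = 2307*(-19281/40) = -44481267/40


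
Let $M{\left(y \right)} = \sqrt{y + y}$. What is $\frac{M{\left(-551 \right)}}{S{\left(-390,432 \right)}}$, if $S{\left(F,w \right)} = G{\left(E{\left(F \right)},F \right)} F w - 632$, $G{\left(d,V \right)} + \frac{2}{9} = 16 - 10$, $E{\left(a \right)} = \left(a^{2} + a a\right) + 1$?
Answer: $- \frac{i \sqrt{1102}}{974072} \approx - 3.408 \cdot 10^{-5} i$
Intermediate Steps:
$E{\left(a \right)} = 1 + 2 a^{2}$ ($E{\left(a \right)} = \left(a^{2} + a^{2}\right) + 1 = 2 a^{2} + 1 = 1 + 2 a^{2}$)
$G{\left(d,V \right)} = \frac{52}{9}$ ($G{\left(d,V \right)} = - \frac{2}{9} + \left(16 - 10\right) = - \frac{2}{9} + 6 = \frac{52}{9}$)
$S{\left(F,w \right)} = -632 + \frac{52 F w}{9}$ ($S{\left(F,w \right)} = \frac{52 F}{9} w - 632 = \frac{52 F w}{9} - 632 = -632 + \frac{52 F w}{9}$)
$M{\left(y \right)} = \sqrt{2} \sqrt{y}$ ($M{\left(y \right)} = \sqrt{2 y} = \sqrt{2} \sqrt{y}$)
$\frac{M{\left(-551 \right)}}{S{\left(-390,432 \right)}} = \frac{\sqrt{2} \sqrt{-551}}{-632 + \frac{52}{9} \left(-390\right) 432} = \frac{\sqrt{2} i \sqrt{551}}{-632 - 973440} = \frac{i \sqrt{1102}}{-974072} = i \sqrt{1102} \left(- \frac{1}{974072}\right) = - \frac{i \sqrt{1102}}{974072}$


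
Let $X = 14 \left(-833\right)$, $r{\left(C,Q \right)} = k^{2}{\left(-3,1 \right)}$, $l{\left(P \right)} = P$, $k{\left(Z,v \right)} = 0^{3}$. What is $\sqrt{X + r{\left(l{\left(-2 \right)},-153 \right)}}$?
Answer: $7 i \sqrt{238} \approx 107.99 i$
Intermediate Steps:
$k{\left(Z,v \right)} = 0$
$r{\left(C,Q \right)} = 0$ ($r{\left(C,Q \right)} = 0^{2} = 0$)
$X = -11662$
$\sqrt{X + r{\left(l{\left(-2 \right)},-153 \right)}} = \sqrt{-11662 + 0} = \sqrt{-11662} = 7 i \sqrt{238}$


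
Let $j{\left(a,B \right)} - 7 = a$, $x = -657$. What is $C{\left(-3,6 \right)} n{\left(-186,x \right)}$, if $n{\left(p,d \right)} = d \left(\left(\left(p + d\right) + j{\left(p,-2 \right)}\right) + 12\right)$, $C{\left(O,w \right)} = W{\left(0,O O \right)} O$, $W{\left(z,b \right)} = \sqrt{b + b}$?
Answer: $- 5972130 \sqrt{2} \approx -8.4459 \cdot 10^{6}$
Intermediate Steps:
$j{\left(a,B \right)} = 7 + a$
$W{\left(z,b \right)} = \sqrt{2} \sqrt{b}$ ($W{\left(z,b \right)} = \sqrt{2 b} = \sqrt{2} \sqrt{b}$)
$C{\left(O,w \right)} = O \sqrt{2} \sqrt{O^{2}}$ ($C{\left(O,w \right)} = \sqrt{2} \sqrt{O O} O = \sqrt{2} \sqrt{O^{2}} O = O \sqrt{2} \sqrt{O^{2}}$)
$n{\left(p,d \right)} = d \left(19 + d + 2 p\right)$ ($n{\left(p,d \right)} = d \left(\left(\left(p + d\right) + \left(7 + p\right)\right) + 12\right) = d \left(\left(\left(d + p\right) + \left(7 + p\right)\right) + 12\right) = d \left(\left(7 + d + 2 p\right) + 12\right) = d \left(19 + d + 2 p\right)$)
$C{\left(-3,6 \right)} n{\left(-186,x \right)} = - 3 \sqrt{2} \sqrt{\left(-3\right)^{2}} \left(- 657 \left(19 - 657 + 2 \left(-186\right)\right)\right) = - 3 \sqrt{2} \sqrt{9} \left(- 657 \left(19 - 657 - 372\right)\right) = \left(-3\right) \sqrt{2} \cdot 3 \left(\left(-657\right) \left(-1010\right)\right) = - 9 \sqrt{2} \cdot 663570 = - 5972130 \sqrt{2}$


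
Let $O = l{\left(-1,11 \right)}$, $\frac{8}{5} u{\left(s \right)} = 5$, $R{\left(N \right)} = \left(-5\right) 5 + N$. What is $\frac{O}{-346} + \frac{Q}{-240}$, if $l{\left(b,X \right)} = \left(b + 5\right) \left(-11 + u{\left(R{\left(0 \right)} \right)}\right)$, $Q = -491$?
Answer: $\frac{88723}{41520} \approx 2.1369$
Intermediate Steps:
$R{\left(N \right)} = -25 + N$
$u{\left(s \right)} = \frac{25}{8}$ ($u{\left(s \right)} = \frac{5}{8} \cdot 5 = \frac{25}{8}$)
$l{\left(b,X \right)} = - \frac{315}{8} - \frac{63 b}{8}$ ($l{\left(b,X \right)} = \left(b + 5\right) \left(-11 + \frac{25}{8}\right) = \left(5 + b\right) \left(- \frac{63}{8}\right) = - \frac{315}{8} - \frac{63 b}{8}$)
$O = - \frac{63}{2}$ ($O = - \frac{315}{8} - - \frac{63}{8} = - \frac{315}{8} + \frac{63}{8} = - \frac{63}{2} \approx -31.5$)
$\frac{O}{-346} + \frac{Q}{-240} = - \frac{63}{2 \left(-346\right)} - \frac{491}{-240} = \left(- \frac{63}{2}\right) \left(- \frac{1}{346}\right) - - \frac{491}{240} = \frac{63}{692} + \frac{491}{240} = \frac{88723}{41520}$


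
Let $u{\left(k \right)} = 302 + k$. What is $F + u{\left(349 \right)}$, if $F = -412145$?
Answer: $-411494$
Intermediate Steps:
$F + u{\left(349 \right)} = -412145 + \left(302 + 349\right) = -412145 + 651 = -411494$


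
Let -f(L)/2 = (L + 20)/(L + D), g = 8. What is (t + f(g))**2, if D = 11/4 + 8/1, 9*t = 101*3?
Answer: 588289/625 ≈ 941.26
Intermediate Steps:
t = 101/3 (t = (101*3)/9 = (1/9)*303 = 101/3 ≈ 33.667)
D = 43/4 (D = 11*(1/4) + 8*1 = 11/4 + 8 = 43/4 ≈ 10.750)
f(L) = -2*(20 + L)/(43/4 + L) (f(L) = -2*(L + 20)/(L + 43/4) = -2*(20 + L)/(43/4 + L))
(t + f(g))**2 = (101/3 + 8*(-20 - 1*8)/(43 + 4*8))**2 = (101/3 + 8*(-20 - 8)/(43 + 32))**2 = (101/3 + 8*(-28)/75)**2 = (101/3 + 8*(1/75)*(-28))**2 = (101/3 - 224/75)**2 = (767/25)**2 = 588289/625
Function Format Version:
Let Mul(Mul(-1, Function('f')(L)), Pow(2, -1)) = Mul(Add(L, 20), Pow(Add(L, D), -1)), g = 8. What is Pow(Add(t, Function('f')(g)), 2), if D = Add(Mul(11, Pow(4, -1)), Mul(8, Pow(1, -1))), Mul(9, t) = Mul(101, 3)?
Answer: Rational(588289, 625) ≈ 941.26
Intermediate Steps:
t = Rational(101, 3) (t = Mul(Rational(1, 9), Mul(101, 3)) = Mul(Rational(1, 9), 303) = Rational(101, 3) ≈ 33.667)
D = Rational(43, 4) (D = Add(Mul(11, Rational(1, 4)), Mul(8, 1)) = Add(Rational(11, 4), 8) = Rational(43, 4) ≈ 10.750)
Function('f')(L) = Mul(-2, Pow(Add(Rational(43, 4), L), -1), Add(20, L)) (Function('f')(L) = Mul(-2, Mul(Add(L, 20), Pow(Add(L, Rational(43, 4)), -1))) = Mul(-2, Mul(Add(20, L), Pow(Add(Rational(43, 4), L), -1))) = Mul(-2, Mul(Pow(Add(Rational(43, 4), L), -1), Add(20, L))) = Mul(-2, Pow(Add(Rational(43, 4), L), -1), Add(20, L)))
Pow(Add(t, Function('f')(g)), 2) = Pow(Add(Rational(101, 3), Mul(8, Pow(Add(43, Mul(4, 8)), -1), Add(-20, Mul(-1, 8)))), 2) = Pow(Add(Rational(101, 3), Mul(8, Pow(Add(43, 32), -1), Add(-20, -8))), 2) = Pow(Add(Rational(101, 3), Mul(8, Pow(75, -1), -28)), 2) = Pow(Add(Rational(101, 3), Mul(8, Rational(1, 75), -28)), 2) = Pow(Add(Rational(101, 3), Rational(-224, 75)), 2) = Pow(Rational(767, 25), 2) = Rational(588289, 625)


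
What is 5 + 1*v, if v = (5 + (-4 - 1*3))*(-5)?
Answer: 15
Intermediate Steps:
v = 10 (v = (5 + (-4 - 3))*(-5) = (5 - 7)*(-5) = -2*(-5) = 10)
5 + 1*v = 5 + 1*10 = 5 + 10 = 15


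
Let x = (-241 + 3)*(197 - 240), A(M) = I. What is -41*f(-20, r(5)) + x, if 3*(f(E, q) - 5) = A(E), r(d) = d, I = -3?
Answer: 10070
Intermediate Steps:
A(M) = -3
x = 10234 (x = -238*(-43) = 10234)
f(E, q) = 4 (f(E, q) = 5 + (⅓)*(-3) = 5 - 1 = 4)
-41*f(-20, r(5)) + x = -41*4 + 10234 = -164 + 10234 = 10070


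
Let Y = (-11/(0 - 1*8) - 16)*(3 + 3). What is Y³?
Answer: -43243551/64 ≈ -6.7568e+5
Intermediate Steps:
Y = -351/4 (Y = (-11/(0 - 8) - 16)*6 = (-11/(-8) - 16)*6 = (-11*(-⅛) - 16)*6 = (11/8 - 16)*6 = -117/8*6 = -351/4 ≈ -87.750)
Y³ = (-351/4)³ = -43243551/64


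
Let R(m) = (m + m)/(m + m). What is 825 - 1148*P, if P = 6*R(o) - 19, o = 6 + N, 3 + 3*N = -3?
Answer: 15749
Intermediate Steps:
N = -2 (N = -1 + (1/3)*(-3) = -1 - 1 = -2)
o = 4 (o = 6 - 2 = 4)
R(m) = 1 (R(m) = (2*m)/((2*m)) = (2*m)*(1/(2*m)) = 1)
P = -13 (P = 6*1 - 19 = 6 - 19 = -13)
825 - 1148*P = 825 - 1148*(-13) = 825 + 14924 = 15749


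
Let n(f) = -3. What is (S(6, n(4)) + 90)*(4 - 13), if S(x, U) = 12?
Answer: -918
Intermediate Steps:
(S(6, n(4)) + 90)*(4 - 13) = (12 + 90)*(4 - 13) = 102*(-9) = -918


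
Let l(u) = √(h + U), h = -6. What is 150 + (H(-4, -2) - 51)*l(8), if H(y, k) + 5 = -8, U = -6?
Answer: 150 - 128*I*√3 ≈ 150.0 - 221.7*I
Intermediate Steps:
H(y, k) = -13 (H(y, k) = -5 - 8 = -13)
l(u) = 2*I*√3 (l(u) = √(-6 - 6) = √(-12) = 2*I*√3)
150 + (H(-4, -2) - 51)*l(8) = 150 + (-13 - 51)*(2*I*√3) = 150 - 128*I*√3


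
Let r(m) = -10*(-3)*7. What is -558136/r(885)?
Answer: -279068/105 ≈ -2657.8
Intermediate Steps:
r(m) = 210 (r(m) = 30*7 = 210)
-558136/r(885) = -558136/210 = -558136*1/210 = -279068/105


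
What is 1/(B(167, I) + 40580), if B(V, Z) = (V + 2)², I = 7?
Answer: 1/69141 ≈ 1.4463e-5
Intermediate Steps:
B(V, Z) = (2 + V)²
1/(B(167, I) + 40580) = 1/((2 + 167)² + 40580) = 1/(169² + 40580) = 1/(28561 + 40580) = 1/69141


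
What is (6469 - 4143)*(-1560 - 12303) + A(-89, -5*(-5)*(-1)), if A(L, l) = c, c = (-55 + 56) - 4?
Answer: -32245341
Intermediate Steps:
c = -3 (c = 1 - 4 = -3)
A(L, l) = -3
(6469 - 4143)*(-1560 - 12303) + A(-89, -5*(-5)*(-1)) = (6469 - 4143)*(-1560 - 12303) - 3 = 2326*(-13863) - 3 = -32245338 - 3 = -32245341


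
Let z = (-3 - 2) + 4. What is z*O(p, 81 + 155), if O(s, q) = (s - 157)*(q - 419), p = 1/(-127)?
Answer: -3649020/127 ≈ -28732.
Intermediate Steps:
p = -1/127 ≈ -0.0078740
z = -1 (z = -5 + 4 = -1)
O(s, q) = (-419 + q)*(-157 + s) (O(s, q) = (-157 + s)*(-419 + q) = (-419 + q)*(-157 + s))
z*O(p, 81 + 155) = -(65783 - 419*(-1/127) - 157*(81 + 155) + (81 + 155)*(-1/127)) = -(65783 + 419/127 - 157*236 + 236*(-1/127)) = -(65783 + 419/127 - 37052 - 236/127) = -1*3649020/127 = -3649020/127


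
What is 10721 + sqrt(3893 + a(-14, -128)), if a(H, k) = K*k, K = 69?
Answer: 10721 + I*sqrt(4939) ≈ 10721.0 + 70.278*I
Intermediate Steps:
a(H, k) = 69*k
10721 + sqrt(3893 + a(-14, -128)) = 10721 + sqrt(3893 + 69*(-128)) = 10721 + sqrt(3893 - 8832) = 10721 + sqrt(-4939) = 10721 + I*sqrt(4939)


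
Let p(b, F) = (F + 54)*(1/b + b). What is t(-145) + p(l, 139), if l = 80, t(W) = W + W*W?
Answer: 2905793/80 ≈ 36322.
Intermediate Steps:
t(W) = W + W**2
p(b, F) = (54 + F)*(b + 1/b)
t(-145) + p(l, 139) = -145*(1 - 145) + (54 + 139 + 80**2*(54 + 139))/80 = -145*(-144) + (54 + 139 + 6400*193)/80 = 20880 + (54 + 139 + 1235200)/80 = 20880 + (1/80)*1235393 = 20880 + 1235393/80 = 2905793/80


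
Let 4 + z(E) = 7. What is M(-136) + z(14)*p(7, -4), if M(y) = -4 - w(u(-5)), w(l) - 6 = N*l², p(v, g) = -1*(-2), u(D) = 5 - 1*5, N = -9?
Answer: -4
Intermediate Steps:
z(E) = 3 (z(E) = -4 + 7 = 3)
u(D) = 0 (u(D) = 5 - 5 = 0)
p(v, g) = 2
w(l) = 6 - 9*l²
M(y) = -10 (M(y) = -4 - (6 - 9*0²) = -4 - (6 - 9*0) = -4 - (6 + 0) = -4 - 1*6 = -4 - 6 = -10)
M(-136) + z(14)*p(7, -4) = -10 + 3*2 = -10 + 6 = -4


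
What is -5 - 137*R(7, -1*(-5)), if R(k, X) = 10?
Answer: -1375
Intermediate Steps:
-5 - 137*R(7, -1*(-5)) = -5 - 137*10 = -5 - 1370 = -1375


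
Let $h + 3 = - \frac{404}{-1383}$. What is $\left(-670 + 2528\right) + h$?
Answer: $\frac{2565869}{1383} \approx 1855.3$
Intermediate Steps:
$h = - \frac{3745}{1383}$ ($h = -3 - \frac{404}{-1383} = -3 - - \frac{404}{1383} = -3 + \frac{404}{1383} = - \frac{3745}{1383} \approx -2.7079$)
$\left(-670 + 2528\right) + h = \left(-670 + 2528\right) - \frac{3745}{1383} = 1858 - \frac{3745}{1383} = \frac{2565869}{1383}$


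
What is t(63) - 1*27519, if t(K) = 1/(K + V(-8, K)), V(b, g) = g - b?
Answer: -3687545/134 ≈ -27519.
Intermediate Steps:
t(K) = 1/(8 + 2*K) (t(K) = 1/(K + (K - 1*(-8))) = 1/(K + (K + 8)) = 1/(K + (8 + K)) = 1/(8 + 2*K))
t(63) - 1*27519 = 1/(2*(4 + 63)) - 1*27519 = (1/2)/67 - 27519 = (1/2)*(1/67) - 27519 = 1/134 - 27519 = -3687545/134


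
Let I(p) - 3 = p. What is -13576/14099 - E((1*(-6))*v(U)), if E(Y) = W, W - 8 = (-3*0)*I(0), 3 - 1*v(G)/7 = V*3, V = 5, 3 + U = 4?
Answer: -126368/14099 ≈ -8.9629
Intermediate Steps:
U = 1 (U = -3 + 4 = 1)
v(G) = -84 (v(G) = 21 - 35*3 = 21 - 7*15 = 21 - 105 = -84)
I(p) = 3 + p
W = 8 (W = 8 + (-3*0)*(3 + 0) = 8 + 0*3 = 8 + 0 = 8)
E(Y) = 8
-13576/14099 - E((1*(-6))*v(U)) = -13576/14099 - 1*8 = -13576*1/14099 - 8 = -13576/14099 - 8 = -126368/14099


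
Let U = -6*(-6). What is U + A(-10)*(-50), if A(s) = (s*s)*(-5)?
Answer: 25036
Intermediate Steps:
U = 36
A(s) = -5*s² (A(s) = s²*(-5) = -5*s²)
U + A(-10)*(-50) = 36 - 5*(-10)²*(-50) = 36 - 5*100*(-50) = 36 - 500*(-50) = 36 + 25000 = 25036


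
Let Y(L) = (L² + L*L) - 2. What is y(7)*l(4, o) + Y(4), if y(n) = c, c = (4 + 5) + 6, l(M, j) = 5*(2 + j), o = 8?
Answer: 780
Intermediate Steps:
l(M, j) = 10 + 5*j
c = 15 (c = 9 + 6 = 15)
Y(L) = -2 + 2*L² (Y(L) = (L² + L²) - 2 = 2*L² - 2 = -2 + 2*L²)
y(n) = 15
y(7)*l(4, o) + Y(4) = 15*(10 + 5*8) + (-2 + 2*4²) = 15*(10 + 40) + (-2 + 2*16) = 15*50 + (-2 + 32) = 750 + 30 = 780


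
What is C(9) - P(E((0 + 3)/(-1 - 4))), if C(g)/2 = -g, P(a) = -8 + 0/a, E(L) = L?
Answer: -10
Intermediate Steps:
P(a) = -8 (P(a) = -8 + 0 = -8)
C(g) = -2*g (C(g) = 2*(-g) = -2*g)
C(9) - P(E((0 + 3)/(-1 - 4))) = -2*9 - 1*(-8) = -18 + 8 = -10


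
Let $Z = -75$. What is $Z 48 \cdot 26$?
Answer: $-93600$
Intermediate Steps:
$Z 48 \cdot 26 = \left(-75\right) 48 \cdot 26 = \left(-3600\right) 26 = -93600$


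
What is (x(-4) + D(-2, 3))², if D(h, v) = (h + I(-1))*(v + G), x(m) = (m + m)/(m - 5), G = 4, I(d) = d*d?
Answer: 3025/81 ≈ 37.346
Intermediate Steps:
I(d) = d²
x(m) = 2*m/(-5 + m) (x(m) = (2*m)/(-5 + m) = 2*m/(-5 + m))
D(h, v) = (1 + h)*(4 + v) (D(h, v) = (h + (-1)²)*(v + 4) = (h + 1)*(4 + v) = (1 + h)*(4 + v))
(x(-4) + D(-2, 3))² = (2*(-4)/(-5 - 4) + (4 + 3 + 4*(-2) - 2*3))² = (2*(-4)/(-9) + (4 + 3 - 8 - 6))² = (2*(-4)*(-⅑) - 7)² = (8/9 - 7)² = (-55/9)² = 3025/81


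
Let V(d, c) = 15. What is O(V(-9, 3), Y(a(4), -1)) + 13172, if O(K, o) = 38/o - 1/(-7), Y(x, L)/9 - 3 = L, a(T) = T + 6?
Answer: 829978/63 ≈ 13174.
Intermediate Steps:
a(T) = 6 + T
Y(x, L) = 27 + 9*L
O(K, o) = ⅐ + 38/o (O(K, o) = 38/o - 1*(-⅐) = 38/o + ⅐ = ⅐ + 38/o)
O(V(-9, 3), Y(a(4), -1)) + 13172 = (266 + (27 + 9*(-1)))/(7*(27 + 9*(-1))) + 13172 = (266 + (27 - 9))/(7*(27 - 9)) + 13172 = (⅐)*(266 + 18)/18 + 13172 = (⅐)*(1/18)*284 + 13172 = 142/63 + 13172 = 829978/63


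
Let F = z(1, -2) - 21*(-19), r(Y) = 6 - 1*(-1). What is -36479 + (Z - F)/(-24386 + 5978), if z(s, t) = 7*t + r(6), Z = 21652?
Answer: -167881673/4602 ≈ -36480.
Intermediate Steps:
r(Y) = 7 (r(Y) = 6 + 1 = 7)
z(s, t) = 7 + 7*t (z(s, t) = 7*t + 7 = 7 + 7*t)
F = 392 (F = (7 + 7*(-2)) - 21*(-19) = (7 - 14) + 399 = -7 + 399 = 392)
-36479 + (Z - F)/(-24386 + 5978) = -36479 + (21652 - 1*392)/(-24386 + 5978) = -36479 + (21652 - 392)/(-18408) = -36479 + 21260*(-1/18408) = -36479 - 5315/4602 = -167881673/4602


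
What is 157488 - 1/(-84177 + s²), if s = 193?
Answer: 7390596865/46928 ≈ 1.5749e+5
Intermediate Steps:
157488 - 1/(-84177 + s²) = 157488 - 1/(-84177 + 193²) = 157488 - 1/(-84177 + 37249) = 157488 - 1/(-46928) = 157488 - 1*(-1/46928) = 157488 + 1/46928 = 7390596865/46928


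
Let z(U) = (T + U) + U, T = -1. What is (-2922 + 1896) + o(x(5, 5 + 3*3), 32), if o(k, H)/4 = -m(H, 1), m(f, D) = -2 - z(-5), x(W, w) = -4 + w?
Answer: -1062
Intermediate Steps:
z(U) = -1 + 2*U (z(U) = (-1 + U) + U = -1 + 2*U)
m(f, D) = 9 (m(f, D) = -2 - (-1 + 2*(-5)) = -2 - (-1 - 10) = -2 - 1*(-11) = -2 + 11 = 9)
o(k, H) = -36 (o(k, H) = 4*(-1*9) = 4*(-9) = -36)
(-2922 + 1896) + o(x(5, 5 + 3*3), 32) = (-2922 + 1896) - 36 = -1026 - 36 = -1062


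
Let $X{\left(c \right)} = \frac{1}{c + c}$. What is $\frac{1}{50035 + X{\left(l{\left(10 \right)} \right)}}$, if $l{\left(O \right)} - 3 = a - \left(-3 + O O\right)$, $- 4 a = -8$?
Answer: $\frac{184}{9206439} \approx 1.9986 \cdot 10^{-5}$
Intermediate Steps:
$a = 2$ ($a = \left(- \frac{1}{4}\right) \left(-8\right) = 2$)
$l{\left(O \right)} = 8 - O^{2}$ ($l{\left(O \right)} = 3 - \left(-5 + O O\right) = 3 - \left(-5 + O^{2}\right) = 8 - O^{2}$)
$X{\left(c \right)} = \frac{1}{2 c}$
$\frac{1}{50035 + X{\left(l{\left(10 \right)} \right)}} = \frac{1}{50035 + \frac{1}{2 \left(8 - 10^{2}\right)}} = \frac{1}{50035 + \frac{1}{2 \left(8 - 100\right)}} = \frac{1}{50035 + \frac{1}{2 \left(-92\right)}} = \frac{1}{50035 + \frac{1}{2} \left(- \frac{1}{92}\right)} = \frac{1}{50035 - \frac{1}{184}} = \frac{1}{\frac{9206439}{184}} = \frac{184}{9206439}$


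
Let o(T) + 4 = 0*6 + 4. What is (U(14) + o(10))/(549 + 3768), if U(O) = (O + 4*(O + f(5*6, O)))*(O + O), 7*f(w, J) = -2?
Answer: 1928/4317 ≈ 0.44661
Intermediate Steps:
o(T) = 0 (o(T) = -4 + (0*6 + 4) = -4 + (0 + 4) = -4 + 4 = 0)
f(w, J) = -2/7 (f(w, J) = (⅐)*(-2) = -2/7)
U(O) = 2*O*(-8/7 + 5*O) (U(O) = (O + 4*(O - 2/7))*(O + O) = (O + 4*(-2/7 + O))*(2*O) = (O + (-8/7 + 4*O))*(2*O) = (-8/7 + 5*O)*(2*O) = 2*O*(-8/7 + 5*O))
(U(14) + o(10))/(549 + 3768) = ((2/7)*14*(-8 + 35*14) + 0)/(549 + 3768) = ((2/7)*14*(-8 + 490) + 0)/4317 = ((2/7)*14*482 + 0)*(1/4317) = (1928 + 0)*(1/4317) = 1928*(1/4317) = 1928/4317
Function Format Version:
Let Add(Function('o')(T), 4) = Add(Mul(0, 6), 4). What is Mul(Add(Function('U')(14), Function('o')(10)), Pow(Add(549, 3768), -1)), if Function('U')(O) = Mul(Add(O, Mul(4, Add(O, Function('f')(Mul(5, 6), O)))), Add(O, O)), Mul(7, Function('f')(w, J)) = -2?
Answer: Rational(1928, 4317) ≈ 0.44661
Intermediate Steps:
Function('o')(T) = 0 (Function('o')(T) = Add(-4, Add(Mul(0, 6), 4)) = Add(-4, Add(0, 4)) = Add(-4, 4) = 0)
Function('f')(w, J) = Rational(-2, 7) (Function('f')(w, J) = Mul(Rational(1, 7), -2) = Rational(-2, 7))
Function('U')(O) = Mul(2, O, Add(Rational(-8, 7), Mul(5, O))) (Function('U')(O) = Mul(Add(O, Mul(4, Add(O, Rational(-2, 7)))), Add(O, O)) = Mul(Add(O, Mul(4, Add(Rational(-2, 7), O))), Mul(2, O)) = Mul(Add(O, Add(Rational(-8, 7), Mul(4, O))), Mul(2, O)) = Mul(Add(Rational(-8, 7), Mul(5, O)), Mul(2, O)) = Mul(2, O, Add(Rational(-8, 7), Mul(5, O))))
Mul(Add(Function('U')(14), Function('o')(10)), Pow(Add(549, 3768), -1)) = Mul(Add(Mul(Rational(2, 7), 14, Add(-8, Mul(35, 14))), 0), Pow(Add(549, 3768), -1)) = Mul(Add(Mul(Rational(2, 7), 14, Add(-8, 490)), 0), Pow(4317, -1)) = Mul(Add(Mul(Rational(2, 7), 14, 482), 0), Rational(1, 4317)) = Mul(Add(1928, 0), Rational(1, 4317)) = Mul(1928, Rational(1, 4317)) = Rational(1928, 4317)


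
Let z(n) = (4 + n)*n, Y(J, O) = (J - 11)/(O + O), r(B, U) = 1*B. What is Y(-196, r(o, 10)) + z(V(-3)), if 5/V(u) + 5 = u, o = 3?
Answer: -2343/64 ≈ -36.609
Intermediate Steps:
r(B, U) = B
Y(J, O) = (-11 + J)/(2*O) (Y(J, O) = (-11 + J)/((2*O)) = (-11 + J)*(1/(2*O)) = (-11 + J)/(2*O))
V(u) = 5/(-5 + u)
z(n) = n*(4 + n)
Y(-196, r(o, 10)) + z(V(-3)) = (1/2)*(-11 - 196)/3 + (5/(-5 - 3))*(4 + 5/(-5 - 3)) = (1/2)*(1/3)*(-207) + (5/(-8))*(4 + 5/(-8)) = -69/2 + (5*(-1/8))*(4 + 5*(-1/8)) = -69/2 - 5*(4 - 5/8)/8 = -69/2 - 5/8*27/8 = -69/2 - 135/64 = -2343/64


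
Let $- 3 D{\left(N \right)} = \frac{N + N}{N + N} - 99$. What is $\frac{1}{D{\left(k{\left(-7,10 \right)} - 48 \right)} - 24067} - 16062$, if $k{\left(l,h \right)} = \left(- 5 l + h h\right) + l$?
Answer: $- \frac{1158118389}{72103} \approx -16062.0$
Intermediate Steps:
$k{\left(l,h \right)} = h^{2} - 4 l$ ($k{\left(l,h \right)} = \left(- 5 l + h^{2}\right) + l = \left(h^{2} - 5 l\right) + l = h^{2} - 4 l$)
$D{\left(N \right)} = \frac{98}{3}$ ($D{\left(N \right)} = - \frac{\frac{N + N}{N + N} - 99}{3} = - \frac{\frac{2 N}{2 N} - 99}{3} = - \frac{2 N \frac{1}{2 N} - 99}{3} = - \frac{1 - 99}{3} = \left(- \frac{1}{3}\right) \left(-98\right) = \frac{98}{3}$)
$\frac{1}{D{\left(k{\left(-7,10 \right)} - 48 \right)} - 24067} - 16062 = \frac{1}{\frac{98}{3} - 24067} - 16062 = \frac{1}{- \frac{72103}{3}} - 16062 = - \frac{3}{72103} - 16062 = - \frac{1158118389}{72103}$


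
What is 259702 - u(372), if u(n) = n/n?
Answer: 259701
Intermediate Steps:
u(n) = 1
259702 - u(372) = 259702 - 1*1 = 259702 - 1 = 259701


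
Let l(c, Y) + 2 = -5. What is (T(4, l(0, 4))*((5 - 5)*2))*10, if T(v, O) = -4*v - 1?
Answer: 0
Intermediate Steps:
l(c, Y) = -7 (l(c, Y) = -2 - 5 = -7)
T(v, O) = -1 - 4*v
(T(4, l(0, 4))*((5 - 5)*2))*10 = ((-1 - 4*4)*((5 - 5)*2))*10 = ((-1 - 16)*(0*2))*10 = -17*0*10 = 0*10 = 0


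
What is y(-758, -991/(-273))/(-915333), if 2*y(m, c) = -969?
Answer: 323/610222 ≈ 0.00052932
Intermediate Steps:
y(m, c) = -969/2 (y(m, c) = (½)*(-969) = -969/2)
y(-758, -991/(-273))/(-915333) = -969/2/(-915333) = -969/2*(-1/915333) = 323/610222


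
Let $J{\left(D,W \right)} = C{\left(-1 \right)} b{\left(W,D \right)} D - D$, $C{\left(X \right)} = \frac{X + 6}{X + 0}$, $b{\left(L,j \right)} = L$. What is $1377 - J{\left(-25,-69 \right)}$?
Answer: $9977$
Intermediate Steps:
$C{\left(X \right)} = \frac{6 + X}{X}$
$J{\left(D,W \right)} = - D - 5 D W$ ($J{\left(D,W \right)} = \frac{6 - 1}{-1} W D - D = \left(-1\right) 5 W D - D = - 5 W D - D = - 5 D W - D = - D - 5 D W$)
$1377 - J{\left(-25,-69 \right)} = 1377 - - 25 \left(-1 - -345\right) = 1377 - - 25 \left(-1 + 345\right) = 1377 - \left(-25\right) 344 = 1377 - -8600 = 1377 + 8600 = 9977$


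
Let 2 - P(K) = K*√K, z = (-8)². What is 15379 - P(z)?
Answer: 15889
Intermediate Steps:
z = 64
P(K) = 2 - K^(3/2) (P(K) = 2 - K*√K = 2 - K^(3/2))
15379 - P(z) = 15379 - (2 - 64^(3/2)) = 15379 - (2 - 1*512) = 15379 - (2 - 512) = 15379 - 1*(-510) = 15379 + 510 = 15889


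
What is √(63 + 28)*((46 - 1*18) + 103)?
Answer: 131*√91 ≈ 1249.7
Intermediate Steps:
√(63 + 28)*((46 - 1*18) + 103) = √91*((46 - 18) + 103) = √91*(28 + 103) = √91*131 = 131*√91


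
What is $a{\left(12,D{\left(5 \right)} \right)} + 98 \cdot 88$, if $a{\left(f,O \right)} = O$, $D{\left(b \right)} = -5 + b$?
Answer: $8624$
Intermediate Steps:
$a{\left(12,D{\left(5 \right)} \right)} + 98 \cdot 88 = \left(-5 + 5\right) + 98 \cdot 88 = 0 + 8624 = 8624$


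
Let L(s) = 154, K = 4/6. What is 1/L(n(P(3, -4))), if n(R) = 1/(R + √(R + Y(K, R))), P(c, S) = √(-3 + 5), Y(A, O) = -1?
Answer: 1/154 ≈ 0.0064935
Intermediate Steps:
K = ⅔ (K = 4*(⅙) = ⅔ ≈ 0.66667)
P(c, S) = √2
n(R) = 1/(R + √(-1 + R)) (n(R) = 1/(R + √(R - 1)) = 1/(R + √(-1 + R)))
1/L(n(P(3, -4))) = 1/154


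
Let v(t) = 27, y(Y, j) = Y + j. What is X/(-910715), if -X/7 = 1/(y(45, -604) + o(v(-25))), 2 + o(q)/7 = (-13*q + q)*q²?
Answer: -7/1506272520675 ≈ -4.6472e-12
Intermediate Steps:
o(q) = -14 - 84*q³ (o(q) = -14 + 7*((-13*q + q)*q²) = -14 + 7*((-12*q)*q²) = -14 + 7*(-12*q³) = -14 - 84*q³)
X = 7/1653945 (X = -7/((45 - 604) + (-14 - 84*27³)) = -7/(-559 + (-14 - 84*19683)) = -7/(-559 + (-14 - 1653372)) = -7/(-559 - 1653386) = -7/(-1653945) = -7*(-1/1653945) = 7/1653945 ≈ 4.2323e-6)
X/(-910715) = (7/1653945)/(-910715) = (7/1653945)*(-1/910715) = -7/1506272520675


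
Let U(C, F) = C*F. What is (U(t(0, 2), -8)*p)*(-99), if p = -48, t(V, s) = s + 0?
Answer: -76032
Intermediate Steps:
t(V, s) = s
(U(t(0, 2), -8)*p)*(-99) = ((2*(-8))*(-48))*(-99) = -16*(-48)*(-99) = 768*(-99) = -76032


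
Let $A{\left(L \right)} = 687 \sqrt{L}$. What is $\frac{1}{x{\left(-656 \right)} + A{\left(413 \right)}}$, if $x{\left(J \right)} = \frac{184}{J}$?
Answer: $\frac{1886}{1310663576099} + \frac{4619388 \sqrt{413}}{1310663576099} \approx 7.1627 \cdot 10^{-5}$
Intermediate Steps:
$\frac{1}{x{\left(-656 \right)} + A{\left(413 \right)}} = \frac{1}{\frac{184}{-656} + 687 \sqrt{413}} = \frac{1}{184 \left(- \frac{1}{656}\right) + 687 \sqrt{413}} = \frac{1}{- \frac{23}{82} + 687 \sqrt{413}}$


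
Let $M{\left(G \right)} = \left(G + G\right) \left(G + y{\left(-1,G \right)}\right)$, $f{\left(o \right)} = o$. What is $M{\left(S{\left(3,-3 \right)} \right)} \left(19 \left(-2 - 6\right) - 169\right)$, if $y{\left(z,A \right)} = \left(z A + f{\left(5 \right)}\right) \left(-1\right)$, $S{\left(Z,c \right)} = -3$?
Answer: $-21186$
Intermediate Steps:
$y{\left(z,A \right)} = -5 - A z$ ($y{\left(z,A \right)} = \left(z A + 5\right) \left(-1\right) = \left(A z + 5\right) \left(-1\right) = \left(5 + A z\right) \left(-1\right) = -5 - A z$)
$M{\left(G \right)} = 2 G \left(-5 + 2 G\right)$ ($M{\left(G \right)} = \left(G + G\right) \left(G - \left(5 + G \left(-1\right)\right)\right) = 2 G \left(G + \left(-5 + G\right)\right) = 2 G \left(-5 + 2 G\right)$)
$M{\left(S{\left(3,-3 \right)} \right)} \left(19 \left(-2 - 6\right) - 169\right) = 2 \left(-3\right) \left(-5 + 2 \left(-3\right)\right) \left(19 \left(-2 - 6\right) - 169\right) = 2 \left(-3\right) \left(-5 - 6\right) \left(19 \left(-2 - 6\right) - 169\right) = 2 \left(-3\right) \left(-11\right) \left(19 \left(-8\right) - 169\right) = 66 \left(-152 - 169\right) = 66 \left(-321\right) = -21186$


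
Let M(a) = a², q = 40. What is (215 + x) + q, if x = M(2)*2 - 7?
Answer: 256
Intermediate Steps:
x = 1 (x = 2²*2 - 7 = 4*2 - 7 = 8 - 7 = 1)
(215 + x) + q = (215 + 1) + 40 = 216 + 40 = 256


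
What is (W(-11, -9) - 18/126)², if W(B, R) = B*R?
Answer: 478864/49 ≈ 9772.7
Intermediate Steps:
(W(-11, -9) - 18/126)² = (-11*(-9) - 18/126)² = (99 - 18*1/126)² = (99 - ⅐)² = (692/7)² = 478864/49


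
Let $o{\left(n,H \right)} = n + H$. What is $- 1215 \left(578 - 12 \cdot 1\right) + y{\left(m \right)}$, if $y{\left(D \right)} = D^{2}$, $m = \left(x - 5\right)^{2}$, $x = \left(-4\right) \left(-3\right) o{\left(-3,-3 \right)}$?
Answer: $34465351$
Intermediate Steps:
$o{\left(n,H \right)} = H + n$
$x = -72$ ($x = \left(-4\right) \left(-3\right) \left(-3 - 3\right) = 12 \left(-6\right) = -72$)
$m = 5929$ ($m = \left(-72 - 5\right)^{2} = \left(-77\right)^{2} = 5929$)
$- 1215 \left(578 - 12 \cdot 1\right) + y{\left(m \right)} = - 1215 \left(578 - 12 \cdot 1\right) + 5929^{2} = - 1215 \left(578 - 12\right) + 35153041 = \left(-1215\right) 566 + 35153041 = -687690 + 35153041 = 34465351$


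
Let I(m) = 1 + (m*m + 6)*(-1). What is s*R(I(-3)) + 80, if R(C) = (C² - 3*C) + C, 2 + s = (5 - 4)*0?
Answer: -368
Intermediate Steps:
I(m) = -5 - m² (I(m) = 1 + (m² + 6)*(-1) = 1 + (6 + m²)*(-1) = 1 + (-6 - m²) = -5 - m²)
s = -2 (s = -2 + (5 - 4)*0 = -2 + 1*0 = -2 + 0 = -2)
R(C) = C² - 2*C
s*R(I(-3)) + 80 = -2*(-5 - 1*(-3)²)*(-2 + (-5 - 1*(-3)²)) + 80 = -2*(-5 - 1*9)*(-2 + (-5 - 1*9)) + 80 = -2*(-5 - 9)*(-2 + (-5 - 9)) + 80 = -(-28)*(-2 - 14) + 80 = -(-28)*(-16) + 80 = -2*224 + 80 = -448 + 80 = -368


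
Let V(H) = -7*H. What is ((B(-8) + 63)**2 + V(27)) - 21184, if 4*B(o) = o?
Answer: -17652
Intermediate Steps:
B(o) = o/4
((B(-8) + 63)**2 + V(27)) - 21184 = (((1/4)*(-8) + 63)**2 - 7*27) - 21184 = ((-2 + 63)**2 - 189) - 21184 = (61**2 - 189) - 21184 = (3721 - 189) - 21184 = 3532 - 21184 = -17652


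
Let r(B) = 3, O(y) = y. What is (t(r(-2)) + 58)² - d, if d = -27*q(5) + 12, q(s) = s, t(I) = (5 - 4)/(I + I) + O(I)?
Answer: 139117/36 ≈ 3864.4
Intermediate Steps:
t(I) = I + 1/(2*I) (t(I) = (5 - 4)/(I + I) + I = 1/(2*I) + I = I + 1/(2*I))
d = -123 (d = -27*5 + 12 = -135 + 12 = -123)
(t(r(-2)) + 58)² - d = ((3 + (½)/3) + 58)² - 1*(-123) = ((3 + (½)*(⅓)) + 58)² + 123 = ((3 + ⅙) + 58)² + 123 = (19/6 + 58)² + 123 = (367/6)² + 123 = 134689/36 + 123 = 139117/36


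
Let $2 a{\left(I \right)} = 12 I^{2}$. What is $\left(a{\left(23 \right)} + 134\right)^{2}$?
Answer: $10942864$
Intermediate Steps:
$a{\left(I \right)} = 6 I^{2}$ ($a{\left(I \right)} = \frac{12 I^{2}}{2} = 6 I^{2}$)
$\left(a{\left(23 \right)} + 134\right)^{2} = \left(6 \cdot 23^{2} + 134\right)^{2} = \left(6 \cdot 529 + 134\right)^{2} = \left(3174 + 134\right)^{2} = 3308^{2} = 10942864$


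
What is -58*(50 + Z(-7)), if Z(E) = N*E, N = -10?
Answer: -6960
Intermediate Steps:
Z(E) = -10*E
-58*(50 + Z(-7)) = -58*(50 - 10*(-7)) = -58*(50 + 70) = -58*120 = -6960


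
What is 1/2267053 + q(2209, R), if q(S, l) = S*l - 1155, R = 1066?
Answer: 5335824355868/2267053 ≈ 2.3536e+6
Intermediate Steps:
q(S, l) = -1155 + S*l
1/2267053 + q(2209, R) = 1/2267053 + (-1155 + 2209*1066) = 1/2267053 + (-1155 + 2354794) = 1/2267053 + 2353639 = 5335824355868/2267053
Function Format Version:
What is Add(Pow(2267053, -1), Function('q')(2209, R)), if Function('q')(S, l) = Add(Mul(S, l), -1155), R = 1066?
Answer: Rational(5335824355868, 2267053) ≈ 2.3536e+6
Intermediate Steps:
Function('q')(S, l) = Add(-1155, Mul(S, l))
Add(Pow(2267053, -1), Function('q')(2209, R)) = Add(Pow(2267053, -1), Add(-1155, Mul(2209, 1066))) = Add(Rational(1, 2267053), Add(-1155, 2354794)) = Add(Rational(1, 2267053), 2353639) = Rational(5335824355868, 2267053)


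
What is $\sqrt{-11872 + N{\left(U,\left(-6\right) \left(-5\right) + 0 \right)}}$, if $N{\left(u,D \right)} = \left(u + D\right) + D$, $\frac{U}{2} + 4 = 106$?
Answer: $2 i \sqrt{2902} \approx 107.74 i$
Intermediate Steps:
$U = 204$ ($U = -8 + 2 \cdot 106 = -8 + 212 = 204$)
$N{\left(u,D \right)} = u + 2 D$ ($N{\left(u,D \right)} = \left(D + u\right) + D = u + 2 D$)
$\sqrt{-11872 + N{\left(U,\left(-6\right) \left(-5\right) + 0 \right)}} = \sqrt{-11872 + \left(204 + 2 \left(\left(-6\right) \left(-5\right) + 0\right)\right)} = \sqrt{-11872 + \left(204 + 2 \left(30 + 0\right)\right)} = \sqrt{-11872 + \left(204 + 2 \cdot 30\right)} = \sqrt{-11872 + \left(204 + 60\right)} = \sqrt{-11872 + 264} = \sqrt{-11608} = 2 i \sqrt{2902}$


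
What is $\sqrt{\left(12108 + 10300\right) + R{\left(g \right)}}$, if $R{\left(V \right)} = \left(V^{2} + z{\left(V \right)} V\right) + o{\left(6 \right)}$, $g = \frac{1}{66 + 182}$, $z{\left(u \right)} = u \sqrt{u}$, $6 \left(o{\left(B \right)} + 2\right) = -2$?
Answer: $\frac{\sqrt{47674606926372 + 279 \sqrt{62}}}{46128} \approx 149.69$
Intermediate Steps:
$o{\left(B \right)} = - \frac{7}{3}$ ($o{\left(B \right)} = -2 + \frac{1}{6} \left(-2\right) = -2 - \frac{1}{3} = - \frac{7}{3}$)
$z{\left(u \right)} = u^{\frac{3}{2}}$
$g = \frac{1}{248} \approx 0.0040323$
$R{\left(V \right)} = - \frac{7}{3} + V^{2} + V^{\frac{5}{2}}$ ($R{\left(V \right)} = \left(V^{2} + V^{\frac{3}{2}} V\right) - \frac{7}{3} = \left(V^{2} + V^{\frac{5}{2}}\right) - \frac{7}{3} = - \frac{7}{3} + V^{2} + V^{\frac{5}{2}}$)
$\sqrt{\left(12108 + 10300\right) + R{\left(g \right)}} = \sqrt{\left(12108 + 10300\right) + \left(- \frac{7}{3} + \left(\frac{1}{248}\right)^{2} + \left(\frac{1}{248}\right)^{\frac{5}{2}}\right)} = \sqrt{22408 + \left(- \frac{7}{3} + \frac{1}{61504} + \frac{\sqrt{62}}{7626496}\right)} = \sqrt{22408 - \left(\frac{430525}{184512} - \frac{\sqrt{62}}{7626496}\right)} = \sqrt{\frac{4134114371}{184512} + \frac{\sqrt{62}}{7626496}}$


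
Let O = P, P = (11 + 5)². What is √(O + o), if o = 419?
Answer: 15*√3 ≈ 25.981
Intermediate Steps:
P = 256 (P = 16² = 256)
O = 256
√(O + o) = √(256 + 419) = √675 = 15*√3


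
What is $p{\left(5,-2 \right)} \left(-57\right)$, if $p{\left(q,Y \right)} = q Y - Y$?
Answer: $456$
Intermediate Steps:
$p{\left(q,Y \right)} = - Y + Y q$ ($p{\left(q,Y \right)} = Y q - Y = - Y + Y q$)
$p{\left(5,-2 \right)} \left(-57\right) = - 2 \left(-1 + 5\right) \left(-57\right) = \left(-2\right) 4 \left(-57\right) = \left(-8\right) \left(-57\right) = 456$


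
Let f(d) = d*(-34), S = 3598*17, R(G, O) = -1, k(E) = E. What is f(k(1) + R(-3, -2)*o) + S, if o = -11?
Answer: 60758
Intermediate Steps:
S = 61166
f(d) = -34*d
f(k(1) + R(-3, -2)*o) + S = -34*(1 - 1*(-11)) + 61166 = -34*(1 + 11) + 61166 = -34*12 + 61166 = -408 + 61166 = 60758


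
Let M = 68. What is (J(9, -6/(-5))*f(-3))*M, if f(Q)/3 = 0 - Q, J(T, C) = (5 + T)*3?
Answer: 25704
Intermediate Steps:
J(T, C) = 15 + 3*T
f(Q) = -3*Q (f(Q) = 3*(0 - Q) = 3*(-Q) = -3*Q)
(J(9, -6/(-5))*f(-3))*M = ((15 + 3*9)*(-3*(-3)))*68 = ((15 + 27)*9)*68 = (42*9)*68 = 378*68 = 25704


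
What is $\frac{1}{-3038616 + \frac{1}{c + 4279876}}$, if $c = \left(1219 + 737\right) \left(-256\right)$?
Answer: $- \frac{3779140}{11483355270239} \approx -3.291 \cdot 10^{-7}$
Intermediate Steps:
$c = -500736$ ($c = 1956 \left(-256\right) = -500736$)
$\frac{1}{-3038616 + \frac{1}{c + 4279876}} = \frac{1}{-3038616 + \frac{1}{-500736 + 4279876}} = \frac{1}{-3038616 + \frac{1}{3779140}} = \frac{1}{- \frac{11483355270239}{3779140}} = - \frac{3779140}{11483355270239}$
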